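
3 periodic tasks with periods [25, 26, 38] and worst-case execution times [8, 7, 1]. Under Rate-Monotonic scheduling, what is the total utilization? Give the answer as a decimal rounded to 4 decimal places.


Compute individual utilizations (exact fractions):
  Task 1: C/T = 8/25 (approx. 0.32)
  Task 2: C/T = 7/26 (approx. 0.2692)
  Task 3: C/T = 1/38 (approx. 0.0263)
Total utilization U = 8/25 + 7/26 + 1/38 = 3801/6175
Rounded to 4 decimal places: U = 0.6155
RM (Liu & Layland) bound for 3 tasks = 0.779763; compare with U = 3801/6175 (approx. 0.615547)
U <= bound, so schedulable by RM sufficient condition.

0.6155


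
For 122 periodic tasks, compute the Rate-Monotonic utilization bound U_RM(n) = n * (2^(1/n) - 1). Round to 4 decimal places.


Compute 2^(1/122) = 1.0056977048
Subtract 1: 1.0056977048 - 1 = 0.0056977048
Multiply by n: 122 * 0.0056977048 = 0.6951199856
Round to 4 dp: 0.6951

0.6951


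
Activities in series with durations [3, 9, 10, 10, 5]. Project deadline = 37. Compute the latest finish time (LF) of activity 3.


LF(activity 3) = deadline - sum of successor durations
Successors: activities 4 through 5 with durations [10, 5]
Sum of successor durations = 15
LF = 37 - 15 = 22

22


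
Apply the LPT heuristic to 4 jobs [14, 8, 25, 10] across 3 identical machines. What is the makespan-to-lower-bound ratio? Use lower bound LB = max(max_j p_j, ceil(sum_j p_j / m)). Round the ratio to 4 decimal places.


LPT order: [25, 14, 10, 8]
Machine loads after assignment: [25, 14, 18]
LPT makespan = 25
Lower bound = max(max_job, ceil(total/3)) = max(25, 19) = 25
Ratio = 25 / 25 = 1.0

1.0


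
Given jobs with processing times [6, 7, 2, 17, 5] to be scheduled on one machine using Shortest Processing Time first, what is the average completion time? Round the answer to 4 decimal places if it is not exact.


Sort jobs by processing time (SPT order): [2, 5, 6, 7, 17]
Compute completion times sequentially:
  Job 1: processing = 2, completes at 2
  Job 2: processing = 5, completes at 7
  Job 3: processing = 6, completes at 13
  Job 4: processing = 7, completes at 20
  Job 5: processing = 17, completes at 37
Sum of completion times = 79
Average completion time = 79/5 = 15.8

15.8


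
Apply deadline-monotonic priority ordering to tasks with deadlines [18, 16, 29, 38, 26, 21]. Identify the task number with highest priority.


Sort tasks by relative deadline (ascending):
  Task 2: deadline = 16
  Task 1: deadline = 18
  Task 6: deadline = 21
  Task 5: deadline = 26
  Task 3: deadline = 29
  Task 4: deadline = 38
Priority order (highest first): [2, 1, 6, 5, 3, 4]
Highest priority task = 2

2


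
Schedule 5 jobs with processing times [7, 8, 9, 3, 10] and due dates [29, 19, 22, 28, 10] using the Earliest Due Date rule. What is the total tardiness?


Sort by due date (EDD order): [(10, 10), (8, 19), (9, 22), (3, 28), (7, 29)]
Compute completion times and tardiness:
  Job 1: p=10, d=10, C=10, tardiness=max(0,10-10)=0
  Job 2: p=8, d=19, C=18, tardiness=max(0,18-19)=0
  Job 3: p=9, d=22, C=27, tardiness=max(0,27-22)=5
  Job 4: p=3, d=28, C=30, tardiness=max(0,30-28)=2
  Job 5: p=7, d=29, C=37, tardiness=max(0,37-29)=8
Total tardiness = 15

15


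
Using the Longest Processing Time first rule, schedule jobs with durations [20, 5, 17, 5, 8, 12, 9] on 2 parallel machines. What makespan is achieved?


Sort jobs in decreasing order (LPT): [20, 17, 12, 9, 8, 5, 5]
Assign each job to the least loaded machine:
  Machine 1: jobs [20, 9, 8], load = 37
  Machine 2: jobs [17, 12, 5, 5], load = 39
Makespan = max load = 39

39


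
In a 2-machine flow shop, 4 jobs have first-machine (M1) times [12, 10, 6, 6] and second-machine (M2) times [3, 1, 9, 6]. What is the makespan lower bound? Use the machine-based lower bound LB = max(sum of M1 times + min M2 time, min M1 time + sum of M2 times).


LB1 = sum(M1 times) + min(M2 times) = 34 + 1 = 35
LB2 = min(M1 times) + sum(M2 times) = 6 + 19 = 25
Lower bound = max(LB1, LB2) = max(35, 25) = 35

35


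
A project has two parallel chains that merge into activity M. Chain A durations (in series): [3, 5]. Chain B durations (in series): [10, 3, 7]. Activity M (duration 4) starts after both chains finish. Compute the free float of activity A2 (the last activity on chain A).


ES(A2) = sum of predecessors on chain A = 3
EF(A2) = ES + duration = 3 + 5 = 8
Successor of A2 is M. ES(M) = max(sum(A), sum(B)) = max(8, 20) = 20
Free float = ES(successor) - EF(current) = 20 - 8 = 12

12


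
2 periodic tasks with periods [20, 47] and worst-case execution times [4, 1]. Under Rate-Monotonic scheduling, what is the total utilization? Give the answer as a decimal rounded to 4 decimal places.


Compute individual utilizations (exact fractions):
  Task 1: C/T = 4/20 = 1/5 (approx. 0.2)
  Task 2: C/T = 1/47 (approx. 0.0213)
Total utilization U = 1/5 + 1/47 = 52/235
Rounded to 4 decimal places: U = 0.2213
RM (Liu & Layland) bound for 2 tasks = 0.828427; compare with U = 52/235 (approx. 0.221277)
U <= bound, so schedulable by RM sufficient condition.

0.2213


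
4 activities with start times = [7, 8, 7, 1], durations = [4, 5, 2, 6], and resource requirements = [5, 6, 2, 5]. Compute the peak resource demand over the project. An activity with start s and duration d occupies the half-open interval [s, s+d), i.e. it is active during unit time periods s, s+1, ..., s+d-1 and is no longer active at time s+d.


Each activity i is active on [start_i, start_i + duration_i).
Compute total resource usage per time slot:
  t=0: active resources = [], total = 0
  t=1: active resources = [5], total = 5
  t=2: active resources = [5], total = 5
  t=3: active resources = [5], total = 5
  t=4: active resources = [5], total = 5
  t=5: active resources = [5], total = 5
  t=6: active resources = [5], total = 5
  t=7: active resources = [5, 2], total = 7
  t=8: active resources = [5, 6, 2], total = 13
  t=9: active resources = [5, 6], total = 11
  t=10: active resources = [5, 6], total = 11
  t=11: active resources = [6], total = 6
  t=12: active resources = [6], total = 6
Peak resource demand = 13

13


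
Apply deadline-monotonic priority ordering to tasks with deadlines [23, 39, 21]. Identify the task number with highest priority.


Sort tasks by relative deadline (ascending):
  Task 3: deadline = 21
  Task 1: deadline = 23
  Task 2: deadline = 39
Priority order (highest first): [3, 1, 2]
Highest priority task = 3

3


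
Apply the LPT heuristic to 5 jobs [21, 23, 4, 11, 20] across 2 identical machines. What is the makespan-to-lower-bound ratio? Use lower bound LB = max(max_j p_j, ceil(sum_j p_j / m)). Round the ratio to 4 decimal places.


LPT order: [23, 21, 20, 11, 4]
Machine loads after assignment: [38, 41]
LPT makespan = 41
Lower bound = max(max_job, ceil(total/2)) = max(23, 40) = 40
Ratio = 41 / 40 = 1.025

1.025


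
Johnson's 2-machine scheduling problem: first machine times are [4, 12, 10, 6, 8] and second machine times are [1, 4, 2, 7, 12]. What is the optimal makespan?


Apply Johnson's rule:
  Group 1 (a <= b): [(4, 6, 7), (5, 8, 12)]
  Group 2 (a > b): [(2, 12, 4), (3, 10, 2), (1, 4, 1)]
Optimal job order: [4, 5, 2, 3, 1]
Schedule:
  Job 4: M1 done at 6, M2 done at 13
  Job 5: M1 done at 14, M2 done at 26
  Job 2: M1 done at 26, M2 done at 30
  Job 3: M1 done at 36, M2 done at 38
  Job 1: M1 done at 40, M2 done at 41
Makespan = 41

41


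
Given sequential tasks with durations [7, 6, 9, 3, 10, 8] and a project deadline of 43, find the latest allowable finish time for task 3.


LF(activity 3) = deadline - sum of successor durations
Successors: activities 4 through 6 with durations [3, 10, 8]
Sum of successor durations = 21
LF = 43 - 21 = 22

22


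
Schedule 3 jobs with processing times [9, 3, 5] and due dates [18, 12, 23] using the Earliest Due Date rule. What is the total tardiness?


Sort by due date (EDD order): [(3, 12), (9, 18), (5, 23)]
Compute completion times and tardiness:
  Job 1: p=3, d=12, C=3, tardiness=max(0,3-12)=0
  Job 2: p=9, d=18, C=12, tardiness=max(0,12-18)=0
  Job 3: p=5, d=23, C=17, tardiness=max(0,17-23)=0
Total tardiness = 0

0


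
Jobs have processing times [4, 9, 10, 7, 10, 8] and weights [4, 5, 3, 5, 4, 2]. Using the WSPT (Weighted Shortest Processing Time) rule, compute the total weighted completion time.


Compute p/w ratios and sort ascending (WSPT): [(4, 4), (7, 5), (9, 5), (10, 4), (10, 3), (8, 2)]
Compute weighted completion times:
  Job (p=4,w=4): C=4, w*C=4*4=16
  Job (p=7,w=5): C=11, w*C=5*11=55
  Job (p=9,w=5): C=20, w*C=5*20=100
  Job (p=10,w=4): C=30, w*C=4*30=120
  Job (p=10,w=3): C=40, w*C=3*40=120
  Job (p=8,w=2): C=48, w*C=2*48=96
Total weighted completion time = 507

507


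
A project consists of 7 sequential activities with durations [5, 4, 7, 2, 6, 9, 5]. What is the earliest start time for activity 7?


Activity 7 starts after activities 1 through 6 complete.
Predecessor durations: [5, 4, 7, 2, 6, 9]
ES = 5 + 4 + 7 + 2 + 6 + 9 = 33

33


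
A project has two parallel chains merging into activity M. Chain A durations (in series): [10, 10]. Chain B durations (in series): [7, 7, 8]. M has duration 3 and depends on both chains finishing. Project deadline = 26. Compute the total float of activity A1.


Forward pass: ES(A1) = sum of predecessors on chain A = 0
EF = ES + duration = 0 + 10 = 10
Backward pass: LF(M) = deadline = 26; LS(M) = 26 - 3 = 23
LF(A1) = LS(M) - sum(successors on chain A) = 23 - 10 = 13
LS = LF - duration = 13 - 10 = 3
Total float = LS - ES = 3 - 0 = 3

3


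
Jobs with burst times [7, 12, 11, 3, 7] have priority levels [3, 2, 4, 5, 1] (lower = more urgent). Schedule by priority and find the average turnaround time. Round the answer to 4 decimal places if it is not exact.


Sort by priority (ascending = highest first):
Order: [(1, 7), (2, 12), (3, 7), (4, 11), (5, 3)]
Completion times:
  Priority 1, burst=7, C=7
  Priority 2, burst=12, C=19
  Priority 3, burst=7, C=26
  Priority 4, burst=11, C=37
  Priority 5, burst=3, C=40
Average turnaround = 129/5 = 25.8

25.8


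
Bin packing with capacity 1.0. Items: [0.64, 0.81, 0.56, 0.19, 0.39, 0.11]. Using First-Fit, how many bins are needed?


Place items sequentially using First-Fit:
  Item 0.64 -> new Bin 1
  Item 0.81 -> new Bin 2
  Item 0.56 -> new Bin 3
  Item 0.19 -> Bin 1 (now 0.83)
  Item 0.39 -> Bin 3 (now 0.95)
  Item 0.11 -> Bin 1 (now 0.94)
Total bins used = 3

3


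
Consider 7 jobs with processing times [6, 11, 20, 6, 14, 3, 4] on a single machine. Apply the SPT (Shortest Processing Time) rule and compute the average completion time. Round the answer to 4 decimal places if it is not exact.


Sort jobs by processing time (SPT order): [3, 4, 6, 6, 11, 14, 20]
Compute completion times sequentially:
  Job 1: processing = 3, completes at 3
  Job 2: processing = 4, completes at 7
  Job 3: processing = 6, completes at 13
  Job 4: processing = 6, completes at 19
  Job 5: processing = 11, completes at 30
  Job 6: processing = 14, completes at 44
  Job 7: processing = 20, completes at 64
Sum of completion times = 180
Average completion time = 180/7 = 25.7143

25.7143


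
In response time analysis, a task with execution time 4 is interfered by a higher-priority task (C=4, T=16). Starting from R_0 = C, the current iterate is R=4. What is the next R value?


R_next = C + ceil(R_prev / T_hp) * C_hp
ceil(4 / 16) = ceil(0.25) = 1
Interference = 1 * 4 = 4
R_next = 4 + 4 = 8

8


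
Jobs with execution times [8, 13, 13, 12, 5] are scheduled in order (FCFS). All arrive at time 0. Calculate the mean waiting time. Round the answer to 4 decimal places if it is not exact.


FCFS order (as given): [8, 13, 13, 12, 5]
Waiting times:
  Job 1: wait = 0
  Job 2: wait = 8
  Job 3: wait = 21
  Job 4: wait = 34
  Job 5: wait = 46
Sum of waiting times = 109
Average waiting time = 109/5 = 21.8

21.8


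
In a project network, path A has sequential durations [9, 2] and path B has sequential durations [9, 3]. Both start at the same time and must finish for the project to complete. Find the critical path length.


Path A total = 9 + 2 = 11
Path B total = 9 + 3 = 12
Critical path = longest path = max(11, 12) = 12

12


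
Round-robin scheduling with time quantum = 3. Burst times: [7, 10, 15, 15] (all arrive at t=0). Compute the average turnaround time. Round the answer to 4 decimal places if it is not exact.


Time quantum = 3
Execution trace:
  J1 runs 3 units, time = 3
  J2 runs 3 units, time = 6
  J3 runs 3 units, time = 9
  J4 runs 3 units, time = 12
  J1 runs 3 units, time = 15
  J2 runs 3 units, time = 18
  J3 runs 3 units, time = 21
  J4 runs 3 units, time = 24
  J1 runs 1 units, time = 25
  J2 runs 3 units, time = 28
  J3 runs 3 units, time = 31
  J4 runs 3 units, time = 34
  J2 runs 1 units, time = 35
  J3 runs 3 units, time = 38
  J4 runs 3 units, time = 41
  J3 runs 3 units, time = 44
  J4 runs 3 units, time = 47
Finish times: [25, 35, 44, 47]
Average turnaround = 151/4 = 37.75

37.75


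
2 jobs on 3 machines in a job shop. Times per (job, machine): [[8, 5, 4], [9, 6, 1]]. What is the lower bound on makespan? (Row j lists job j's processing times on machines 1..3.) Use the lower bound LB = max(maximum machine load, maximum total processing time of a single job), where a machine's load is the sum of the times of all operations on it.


Machine loads:
  Machine 1: 8 + 9 = 17
  Machine 2: 5 + 6 = 11
  Machine 3: 4 + 1 = 5
Max machine load = 17
Job totals:
  Job 1: 17
  Job 2: 16
Max job total = 17
Lower bound = max(17, 17) = 17

17


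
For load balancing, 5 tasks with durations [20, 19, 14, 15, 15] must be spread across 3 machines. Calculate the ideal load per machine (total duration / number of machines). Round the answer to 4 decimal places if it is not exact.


Total processing time = 20 + 19 + 14 + 15 + 15 = 83
Number of machines = 3
Ideal balanced load = 83 / 3 = 27.6667

27.6667


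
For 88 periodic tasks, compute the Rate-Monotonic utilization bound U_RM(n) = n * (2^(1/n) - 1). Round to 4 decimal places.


Compute 2^(1/88) = 1.0079077751
Subtract 1: 1.0079077751 - 1 = 0.0079077751
Multiply by n: 88 * 0.0079077751 = 0.6958842088
Round to 4 dp: 0.6959

0.6959


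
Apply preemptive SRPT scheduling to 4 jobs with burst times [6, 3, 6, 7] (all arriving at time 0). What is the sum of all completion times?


Since all jobs arrive at t=0, SRPT equals SPT ordering.
SPT order: [3, 6, 6, 7]
Completion times:
  Job 1: p=3, C=3
  Job 2: p=6, C=9
  Job 3: p=6, C=15
  Job 4: p=7, C=22
Total completion time = 3 + 9 + 15 + 22 = 49

49


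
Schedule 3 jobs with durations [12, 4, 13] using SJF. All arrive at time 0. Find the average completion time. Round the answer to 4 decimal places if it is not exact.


SJF order (ascending): [4, 12, 13]
Completion times:
  Job 1: burst=4, C=4
  Job 2: burst=12, C=16
  Job 3: burst=13, C=29
Average completion = 49/3 = 16.3333

16.3333


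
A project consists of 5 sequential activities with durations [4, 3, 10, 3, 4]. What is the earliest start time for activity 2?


Activity 2 starts after activities 1 through 1 complete.
Predecessor durations: [4]
ES = 4 = 4

4


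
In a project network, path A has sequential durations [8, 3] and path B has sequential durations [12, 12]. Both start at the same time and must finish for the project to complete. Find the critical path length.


Path A total = 8 + 3 = 11
Path B total = 12 + 12 = 24
Critical path = longest path = max(11, 24) = 24

24


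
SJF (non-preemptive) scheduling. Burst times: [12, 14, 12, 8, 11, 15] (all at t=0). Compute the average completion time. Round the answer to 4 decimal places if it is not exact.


SJF order (ascending): [8, 11, 12, 12, 14, 15]
Completion times:
  Job 1: burst=8, C=8
  Job 2: burst=11, C=19
  Job 3: burst=12, C=31
  Job 4: burst=12, C=43
  Job 5: burst=14, C=57
  Job 6: burst=15, C=72
Average completion = 230/6 = 38.3333

38.3333


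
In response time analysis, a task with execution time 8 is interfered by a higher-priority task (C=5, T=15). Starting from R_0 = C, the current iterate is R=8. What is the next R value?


R_next = C + ceil(R_prev / T_hp) * C_hp
ceil(8 / 15) = ceil(0.5333) = 1
Interference = 1 * 5 = 5
R_next = 8 + 5 = 13

13


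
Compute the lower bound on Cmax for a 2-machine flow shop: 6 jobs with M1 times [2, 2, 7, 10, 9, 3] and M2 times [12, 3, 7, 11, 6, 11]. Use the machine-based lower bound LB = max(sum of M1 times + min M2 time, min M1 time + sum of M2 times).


LB1 = sum(M1 times) + min(M2 times) = 33 + 3 = 36
LB2 = min(M1 times) + sum(M2 times) = 2 + 50 = 52
Lower bound = max(LB1, LB2) = max(36, 52) = 52

52


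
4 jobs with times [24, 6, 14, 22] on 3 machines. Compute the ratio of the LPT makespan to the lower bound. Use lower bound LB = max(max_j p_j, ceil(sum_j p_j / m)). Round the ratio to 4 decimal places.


LPT order: [24, 22, 14, 6]
Machine loads after assignment: [24, 22, 20]
LPT makespan = 24
Lower bound = max(max_job, ceil(total/3)) = max(24, 22) = 24
Ratio = 24 / 24 = 1.0

1.0


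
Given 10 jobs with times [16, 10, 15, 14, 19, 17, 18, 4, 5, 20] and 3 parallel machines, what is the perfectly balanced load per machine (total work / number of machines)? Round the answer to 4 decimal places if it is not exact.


Total processing time = 16 + 10 + 15 + 14 + 19 + 17 + 18 + 4 + 5 + 20 = 138
Number of machines = 3
Ideal balanced load = 138 / 3 = 46.0

46.0


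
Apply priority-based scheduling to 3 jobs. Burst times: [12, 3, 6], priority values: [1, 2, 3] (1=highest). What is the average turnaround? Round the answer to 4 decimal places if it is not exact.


Sort by priority (ascending = highest first):
Order: [(1, 12), (2, 3), (3, 6)]
Completion times:
  Priority 1, burst=12, C=12
  Priority 2, burst=3, C=15
  Priority 3, burst=6, C=21
Average turnaround = 48/3 = 16.0

16.0


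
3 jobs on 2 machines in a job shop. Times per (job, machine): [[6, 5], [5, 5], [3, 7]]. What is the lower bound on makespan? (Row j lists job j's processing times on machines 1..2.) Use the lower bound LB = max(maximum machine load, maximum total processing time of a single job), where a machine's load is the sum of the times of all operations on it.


Machine loads:
  Machine 1: 6 + 5 + 3 = 14
  Machine 2: 5 + 5 + 7 = 17
Max machine load = 17
Job totals:
  Job 1: 11
  Job 2: 10
  Job 3: 10
Max job total = 11
Lower bound = max(17, 11) = 17

17


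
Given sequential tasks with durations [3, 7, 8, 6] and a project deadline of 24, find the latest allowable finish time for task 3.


LF(activity 3) = deadline - sum of successor durations
Successors: activities 4 through 4 with durations [6]
Sum of successor durations = 6
LF = 24 - 6 = 18

18


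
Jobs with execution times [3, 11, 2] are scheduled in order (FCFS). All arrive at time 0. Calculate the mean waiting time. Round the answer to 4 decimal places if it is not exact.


FCFS order (as given): [3, 11, 2]
Waiting times:
  Job 1: wait = 0
  Job 2: wait = 3
  Job 3: wait = 14
Sum of waiting times = 17
Average waiting time = 17/3 = 5.6667

5.6667


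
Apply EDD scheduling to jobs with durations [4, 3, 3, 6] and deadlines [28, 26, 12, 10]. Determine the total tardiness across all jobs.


Sort by due date (EDD order): [(6, 10), (3, 12), (3, 26), (4, 28)]
Compute completion times and tardiness:
  Job 1: p=6, d=10, C=6, tardiness=max(0,6-10)=0
  Job 2: p=3, d=12, C=9, tardiness=max(0,9-12)=0
  Job 3: p=3, d=26, C=12, tardiness=max(0,12-26)=0
  Job 4: p=4, d=28, C=16, tardiness=max(0,16-28)=0
Total tardiness = 0

0


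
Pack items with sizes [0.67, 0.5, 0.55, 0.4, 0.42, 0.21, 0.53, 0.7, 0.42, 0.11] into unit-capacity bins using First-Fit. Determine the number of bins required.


Place items sequentially using First-Fit:
  Item 0.67 -> new Bin 1
  Item 0.5 -> new Bin 2
  Item 0.55 -> new Bin 3
  Item 0.4 -> Bin 2 (now 0.9)
  Item 0.42 -> Bin 3 (now 0.97)
  Item 0.21 -> Bin 1 (now 0.88)
  Item 0.53 -> new Bin 4
  Item 0.7 -> new Bin 5
  Item 0.42 -> Bin 4 (now 0.95)
  Item 0.11 -> Bin 1 (now 0.99)
Total bins used = 5

5


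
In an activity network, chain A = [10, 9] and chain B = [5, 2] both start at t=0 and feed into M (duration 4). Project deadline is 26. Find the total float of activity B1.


Forward pass: ES(B1) = sum of predecessors on chain B = 0
EF = ES + duration = 0 + 5 = 5
Backward pass: LF(M) = deadline = 26; LS(M) = 26 - 4 = 22
LF(B1) = LS(M) - sum(successors on chain B) = 22 - 2 = 20
LS = LF - duration = 20 - 5 = 15
Total float = LS - ES = 15 - 0 = 15

15


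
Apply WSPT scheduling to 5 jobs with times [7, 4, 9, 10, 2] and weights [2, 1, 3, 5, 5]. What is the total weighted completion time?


Compute p/w ratios and sort ascending (WSPT): [(2, 5), (10, 5), (9, 3), (7, 2), (4, 1)]
Compute weighted completion times:
  Job (p=2,w=5): C=2, w*C=5*2=10
  Job (p=10,w=5): C=12, w*C=5*12=60
  Job (p=9,w=3): C=21, w*C=3*21=63
  Job (p=7,w=2): C=28, w*C=2*28=56
  Job (p=4,w=1): C=32, w*C=1*32=32
Total weighted completion time = 221

221


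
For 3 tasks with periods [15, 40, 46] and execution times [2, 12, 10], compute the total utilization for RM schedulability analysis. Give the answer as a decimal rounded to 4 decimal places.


Compute individual utilizations (exact fractions):
  Task 1: C/T = 2/15 (approx. 0.1333)
  Task 2: C/T = 12/40 = 3/10 (approx. 0.3)
  Task 3: C/T = 10/46 = 5/23 (approx. 0.2174)
Total utilization U = 2/15 + 3/10 + 5/23 = 449/690
Rounded to 4 decimal places: U = 0.6507
RM (Liu & Layland) bound for 3 tasks = 0.779763; compare with U = 449/690 (approx. 0.650725)
U <= bound, so schedulable by RM sufficient condition.

0.6507


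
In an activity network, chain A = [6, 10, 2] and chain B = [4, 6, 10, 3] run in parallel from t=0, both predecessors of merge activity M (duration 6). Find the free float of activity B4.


ES(B4) = sum of predecessors on chain B = 20
EF(B4) = ES + duration = 20 + 3 = 23
Successor of B4 is M. ES(M) = max(sum(A), sum(B)) = max(18, 23) = 23
Free float = ES(successor) - EF(current) = 23 - 23 = 0

0


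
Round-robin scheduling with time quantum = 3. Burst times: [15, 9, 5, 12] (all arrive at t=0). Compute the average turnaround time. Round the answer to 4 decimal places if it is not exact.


Time quantum = 3
Execution trace:
  J1 runs 3 units, time = 3
  J2 runs 3 units, time = 6
  J3 runs 3 units, time = 9
  J4 runs 3 units, time = 12
  J1 runs 3 units, time = 15
  J2 runs 3 units, time = 18
  J3 runs 2 units, time = 20
  J4 runs 3 units, time = 23
  J1 runs 3 units, time = 26
  J2 runs 3 units, time = 29
  J4 runs 3 units, time = 32
  J1 runs 3 units, time = 35
  J4 runs 3 units, time = 38
  J1 runs 3 units, time = 41
Finish times: [41, 29, 20, 38]
Average turnaround = 128/4 = 32.0

32.0


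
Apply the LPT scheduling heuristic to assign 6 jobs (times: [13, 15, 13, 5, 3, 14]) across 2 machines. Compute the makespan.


Sort jobs in decreasing order (LPT): [15, 14, 13, 13, 5, 3]
Assign each job to the least loaded machine:
  Machine 1: jobs [15, 13, 3], load = 31
  Machine 2: jobs [14, 13, 5], load = 32
Makespan = max load = 32

32


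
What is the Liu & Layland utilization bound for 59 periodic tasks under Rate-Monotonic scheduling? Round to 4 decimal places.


Compute 2^(1/59) = 1.0118175391
Subtract 1: 1.0118175391 - 1 = 0.0118175391
Multiply by n: 59 * 0.0118175391 = 0.6972348069
Round to 4 dp: 0.6972

0.6972


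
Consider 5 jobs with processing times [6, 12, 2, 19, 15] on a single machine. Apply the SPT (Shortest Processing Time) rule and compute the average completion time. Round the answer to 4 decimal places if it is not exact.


Sort jobs by processing time (SPT order): [2, 6, 12, 15, 19]
Compute completion times sequentially:
  Job 1: processing = 2, completes at 2
  Job 2: processing = 6, completes at 8
  Job 3: processing = 12, completes at 20
  Job 4: processing = 15, completes at 35
  Job 5: processing = 19, completes at 54
Sum of completion times = 119
Average completion time = 119/5 = 23.8

23.8


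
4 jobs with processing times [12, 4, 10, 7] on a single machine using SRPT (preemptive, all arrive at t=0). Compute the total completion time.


Since all jobs arrive at t=0, SRPT equals SPT ordering.
SPT order: [4, 7, 10, 12]
Completion times:
  Job 1: p=4, C=4
  Job 2: p=7, C=11
  Job 3: p=10, C=21
  Job 4: p=12, C=33
Total completion time = 4 + 11 + 21 + 33 = 69

69


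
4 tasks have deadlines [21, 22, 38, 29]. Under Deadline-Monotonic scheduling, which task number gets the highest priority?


Sort tasks by relative deadline (ascending):
  Task 1: deadline = 21
  Task 2: deadline = 22
  Task 4: deadline = 29
  Task 3: deadline = 38
Priority order (highest first): [1, 2, 4, 3]
Highest priority task = 1

1


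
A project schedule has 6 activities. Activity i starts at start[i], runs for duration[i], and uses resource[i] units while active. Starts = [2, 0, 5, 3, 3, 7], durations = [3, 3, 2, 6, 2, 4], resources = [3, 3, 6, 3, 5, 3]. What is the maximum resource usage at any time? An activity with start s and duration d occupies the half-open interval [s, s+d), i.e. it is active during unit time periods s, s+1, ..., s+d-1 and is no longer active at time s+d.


Each activity i is active on [start_i, start_i + duration_i).
Compute total resource usage per time slot:
  t=0: active resources = [3], total = 3
  t=1: active resources = [3], total = 3
  t=2: active resources = [3, 3], total = 6
  t=3: active resources = [3, 3, 5], total = 11
  t=4: active resources = [3, 3, 5], total = 11
  t=5: active resources = [6, 3], total = 9
  t=6: active resources = [6, 3], total = 9
  t=7: active resources = [3, 3], total = 6
  t=8: active resources = [3, 3], total = 6
  t=9: active resources = [3], total = 3
  t=10: active resources = [3], total = 3
Peak resource demand = 11

11


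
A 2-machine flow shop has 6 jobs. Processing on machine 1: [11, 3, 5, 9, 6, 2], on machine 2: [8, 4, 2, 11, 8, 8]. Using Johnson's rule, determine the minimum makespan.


Apply Johnson's rule:
  Group 1 (a <= b): [(6, 2, 8), (2, 3, 4), (5, 6, 8), (4, 9, 11)]
  Group 2 (a > b): [(1, 11, 8), (3, 5, 2)]
Optimal job order: [6, 2, 5, 4, 1, 3]
Schedule:
  Job 6: M1 done at 2, M2 done at 10
  Job 2: M1 done at 5, M2 done at 14
  Job 5: M1 done at 11, M2 done at 22
  Job 4: M1 done at 20, M2 done at 33
  Job 1: M1 done at 31, M2 done at 41
  Job 3: M1 done at 36, M2 done at 43
Makespan = 43

43


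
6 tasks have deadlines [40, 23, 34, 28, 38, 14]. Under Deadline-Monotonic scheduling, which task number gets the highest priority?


Sort tasks by relative deadline (ascending):
  Task 6: deadline = 14
  Task 2: deadline = 23
  Task 4: deadline = 28
  Task 3: deadline = 34
  Task 5: deadline = 38
  Task 1: deadline = 40
Priority order (highest first): [6, 2, 4, 3, 5, 1]
Highest priority task = 6

6


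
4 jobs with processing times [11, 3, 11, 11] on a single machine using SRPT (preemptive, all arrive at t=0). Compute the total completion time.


Since all jobs arrive at t=0, SRPT equals SPT ordering.
SPT order: [3, 11, 11, 11]
Completion times:
  Job 1: p=3, C=3
  Job 2: p=11, C=14
  Job 3: p=11, C=25
  Job 4: p=11, C=36
Total completion time = 3 + 14 + 25 + 36 = 78

78


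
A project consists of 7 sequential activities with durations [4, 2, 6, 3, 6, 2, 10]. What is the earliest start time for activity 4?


Activity 4 starts after activities 1 through 3 complete.
Predecessor durations: [4, 2, 6]
ES = 4 + 2 + 6 = 12

12


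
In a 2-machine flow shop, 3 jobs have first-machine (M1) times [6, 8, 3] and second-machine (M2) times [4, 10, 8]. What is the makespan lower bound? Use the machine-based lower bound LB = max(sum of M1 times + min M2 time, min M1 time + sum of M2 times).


LB1 = sum(M1 times) + min(M2 times) = 17 + 4 = 21
LB2 = min(M1 times) + sum(M2 times) = 3 + 22 = 25
Lower bound = max(LB1, LB2) = max(21, 25) = 25

25


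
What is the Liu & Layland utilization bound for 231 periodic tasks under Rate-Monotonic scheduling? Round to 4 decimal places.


Compute 2^(1/231) = 1.0030051436
Subtract 1: 1.0030051436 - 1 = 0.0030051436
Multiply by n: 231 * 0.0030051436 = 0.6941881716
Round to 4 dp: 0.6942

0.6942


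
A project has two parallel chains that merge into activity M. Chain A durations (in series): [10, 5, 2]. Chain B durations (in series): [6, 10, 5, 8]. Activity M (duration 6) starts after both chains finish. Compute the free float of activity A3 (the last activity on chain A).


ES(A3) = sum of predecessors on chain A = 15
EF(A3) = ES + duration = 15 + 2 = 17
Successor of A3 is M. ES(M) = max(sum(A), sum(B)) = max(17, 29) = 29
Free float = ES(successor) - EF(current) = 29 - 17 = 12

12


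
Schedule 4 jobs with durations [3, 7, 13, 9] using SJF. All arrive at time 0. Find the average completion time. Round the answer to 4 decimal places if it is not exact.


SJF order (ascending): [3, 7, 9, 13]
Completion times:
  Job 1: burst=3, C=3
  Job 2: burst=7, C=10
  Job 3: burst=9, C=19
  Job 4: burst=13, C=32
Average completion = 64/4 = 16.0

16.0


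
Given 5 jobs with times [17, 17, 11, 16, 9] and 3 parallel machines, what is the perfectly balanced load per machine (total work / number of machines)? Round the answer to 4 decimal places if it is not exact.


Total processing time = 17 + 17 + 11 + 16 + 9 = 70
Number of machines = 3
Ideal balanced load = 70 / 3 = 23.3333

23.3333


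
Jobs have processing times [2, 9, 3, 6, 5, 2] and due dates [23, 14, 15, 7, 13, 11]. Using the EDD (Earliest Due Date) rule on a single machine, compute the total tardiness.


Sort by due date (EDD order): [(6, 7), (2, 11), (5, 13), (9, 14), (3, 15), (2, 23)]
Compute completion times and tardiness:
  Job 1: p=6, d=7, C=6, tardiness=max(0,6-7)=0
  Job 2: p=2, d=11, C=8, tardiness=max(0,8-11)=0
  Job 3: p=5, d=13, C=13, tardiness=max(0,13-13)=0
  Job 4: p=9, d=14, C=22, tardiness=max(0,22-14)=8
  Job 5: p=3, d=15, C=25, tardiness=max(0,25-15)=10
  Job 6: p=2, d=23, C=27, tardiness=max(0,27-23)=4
Total tardiness = 22

22


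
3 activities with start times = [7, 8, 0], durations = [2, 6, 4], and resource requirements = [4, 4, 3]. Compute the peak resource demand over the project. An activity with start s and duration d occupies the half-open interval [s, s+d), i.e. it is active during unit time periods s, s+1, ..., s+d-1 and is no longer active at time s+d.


Each activity i is active on [start_i, start_i + duration_i).
Compute total resource usage per time slot:
  t=0: active resources = [3], total = 3
  t=1: active resources = [3], total = 3
  t=2: active resources = [3], total = 3
  t=3: active resources = [3], total = 3
  t=4: active resources = [], total = 0
  t=5: active resources = [], total = 0
  t=6: active resources = [], total = 0
  t=7: active resources = [4], total = 4
  t=8: active resources = [4, 4], total = 8
  t=9: active resources = [4], total = 4
  t=10: active resources = [4], total = 4
  t=11: active resources = [4], total = 4
  t=12: active resources = [4], total = 4
  t=13: active resources = [4], total = 4
Peak resource demand = 8

8


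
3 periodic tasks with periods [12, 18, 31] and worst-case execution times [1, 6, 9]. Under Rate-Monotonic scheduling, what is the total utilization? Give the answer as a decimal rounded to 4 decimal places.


Compute individual utilizations (exact fractions):
  Task 1: C/T = 1/12 (approx. 0.0833)
  Task 2: C/T = 6/18 = 1/3 (approx. 0.3333)
  Task 3: C/T = 9/31 (approx. 0.2903)
Total utilization U = 1/12 + 1/3 + 9/31 = 263/372
Rounded to 4 decimal places: U = 0.7070
RM (Liu & Layland) bound for 3 tasks = 0.779763; compare with U = 263/372 (approx. 0.706989)
U <= bound, so schedulable by RM sufficient condition.

0.7070


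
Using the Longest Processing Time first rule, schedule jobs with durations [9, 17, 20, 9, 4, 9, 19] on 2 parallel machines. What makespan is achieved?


Sort jobs in decreasing order (LPT): [20, 19, 17, 9, 9, 9, 4]
Assign each job to the least loaded machine:
  Machine 1: jobs [20, 9, 9, 4], load = 42
  Machine 2: jobs [19, 17, 9], load = 45
Makespan = max load = 45

45


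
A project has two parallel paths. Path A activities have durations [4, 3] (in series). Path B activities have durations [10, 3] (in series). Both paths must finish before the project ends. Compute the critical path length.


Path A total = 4 + 3 = 7
Path B total = 10 + 3 = 13
Critical path = longest path = max(7, 13) = 13

13


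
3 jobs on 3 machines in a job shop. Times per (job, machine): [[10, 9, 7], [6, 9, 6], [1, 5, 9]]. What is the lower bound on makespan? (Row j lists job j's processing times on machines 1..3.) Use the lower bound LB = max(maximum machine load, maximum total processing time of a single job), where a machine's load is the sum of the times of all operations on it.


Machine loads:
  Machine 1: 10 + 6 + 1 = 17
  Machine 2: 9 + 9 + 5 = 23
  Machine 3: 7 + 6 + 9 = 22
Max machine load = 23
Job totals:
  Job 1: 26
  Job 2: 21
  Job 3: 15
Max job total = 26
Lower bound = max(23, 26) = 26

26


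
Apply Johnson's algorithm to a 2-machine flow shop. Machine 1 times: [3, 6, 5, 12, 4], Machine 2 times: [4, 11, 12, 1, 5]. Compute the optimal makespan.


Apply Johnson's rule:
  Group 1 (a <= b): [(1, 3, 4), (5, 4, 5), (3, 5, 12), (2, 6, 11)]
  Group 2 (a > b): [(4, 12, 1)]
Optimal job order: [1, 5, 3, 2, 4]
Schedule:
  Job 1: M1 done at 3, M2 done at 7
  Job 5: M1 done at 7, M2 done at 12
  Job 3: M1 done at 12, M2 done at 24
  Job 2: M1 done at 18, M2 done at 35
  Job 4: M1 done at 30, M2 done at 36
Makespan = 36

36


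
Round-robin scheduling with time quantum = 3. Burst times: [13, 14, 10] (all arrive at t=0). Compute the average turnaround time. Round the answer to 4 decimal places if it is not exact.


Time quantum = 3
Execution trace:
  J1 runs 3 units, time = 3
  J2 runs 3 units, time = 6
  J3 runs 3 units, time = 9
  J1 runs 3 units, time = 12
  J2 runs 3 units, time = 15
  J3 runs 3 units, time = 18
  J1 runs 3 units, time = 21
  J2 runs 3 units, time = 24
  J3 runs 3 units, time = 27
  J1 runs 3 units, time = 30
  J2 runs 3 units, time = 33
  J3 runs 1 units, time = 34
  J1 runs 1 units, time = 35
  J2 runs 2 units, time = 37
Finish times: [35, 37, 34]
Average turnaround = 106/3 = 35.3333

35.3333


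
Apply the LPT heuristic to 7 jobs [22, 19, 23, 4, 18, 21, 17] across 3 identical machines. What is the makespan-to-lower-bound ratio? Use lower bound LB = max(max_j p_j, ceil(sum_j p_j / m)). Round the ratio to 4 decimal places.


LPT order: [23, 22, 21, 19, 18, 17, 4]
Machine loads after assignment: [44, 40, 40]
LPT makespan = 44
Lower bound = max(max_job, ceil(total/3)) = max(23, 42) = 42
Ratio = 44 / 42 = 1.0476

1.0476


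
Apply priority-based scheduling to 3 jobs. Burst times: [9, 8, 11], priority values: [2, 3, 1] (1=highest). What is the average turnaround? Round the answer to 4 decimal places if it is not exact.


Sort by priority (ascending = highest first):
Order: [(1, 11), (2, 9), (3, 8)]
Completion times:
  Priority 1, burst=11, C=11
  Priority 2, burst=9, C=20
  Priority 3, burst=8, C=28
Average turnaround = 59/3 = 19.6667

19.6667


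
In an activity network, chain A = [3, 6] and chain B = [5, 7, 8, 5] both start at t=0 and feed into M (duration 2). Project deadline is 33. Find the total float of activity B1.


Forward pass: ES(B1) = sum of predecessors on chain B = 0
EF = ES + duration = 0 + 5 = 5
Backward pass: LF(M) = deadline = 33; LS(M) = 33 - 2 = 31
LF(B1) = LS(M) - sum(successors on chain B) = 31 - 20 = 11
LS = LF - duration = 11 - 5 = 6
Total float = LS - ES = 6 - 0 = 6

6


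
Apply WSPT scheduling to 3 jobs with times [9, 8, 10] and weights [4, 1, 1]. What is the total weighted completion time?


Compute p/w ratios and sort ascending (WSPT): [(9, 4), (8, 1), (10, 1)]
Compute weighted completion times:
  Job (p=9,w=4): C=9, w*C=4*9=36
  Job (p=8,w=1): C=17, w*C=1*17=17
  Job (p=10,w=1): C=27, w*C=1*27=27
Total weighted completion time = 80

80


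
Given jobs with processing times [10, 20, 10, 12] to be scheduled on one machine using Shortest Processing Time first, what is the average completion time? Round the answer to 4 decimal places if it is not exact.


Sort jobs by processing time (SPT order): [10, 10, 12, 20]
Compute completion times sequentially:
  Job 1: processing = 10, completes at 10
  Job 2: processing = 10, completes at 20
  Job 3: processing = 12, completes at 32
  Job 4: processing = 20, completes at 52
Sum of completion times = 114
Average completion time = 114/4 = 28.5

28.5


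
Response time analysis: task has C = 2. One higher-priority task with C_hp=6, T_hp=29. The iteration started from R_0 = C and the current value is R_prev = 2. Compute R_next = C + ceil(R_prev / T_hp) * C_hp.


R_next = C + ceil(R_prev / T_hp) * C_hp
ceil(2 / 29) = ceil(0.069) = 1
Interference = 1 * 6 = 6
R_next = 2 + 6 = 8

8


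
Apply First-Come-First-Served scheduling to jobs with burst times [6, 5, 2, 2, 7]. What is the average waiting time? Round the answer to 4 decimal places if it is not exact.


FCFS order (as given): [6, 5, 2, 2, 7]
Waiting times:
  Job 1: wait = 0
  Job 2: wait = 6
  Job 3: wait = 11
  Job 4: wait = 13
  Job 5: wait = 15
Sum of waiting times = 45
Average waiting time = 45/5 = 9.0

9.0


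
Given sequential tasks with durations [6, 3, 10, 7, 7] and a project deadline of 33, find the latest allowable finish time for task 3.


LF(activity 3) = deadline - sum of successor durations
Successors: activities 4 through 5 with durations [7, 7]
Sum of successor durations = 14
LF = 33 - 14 = 19

19


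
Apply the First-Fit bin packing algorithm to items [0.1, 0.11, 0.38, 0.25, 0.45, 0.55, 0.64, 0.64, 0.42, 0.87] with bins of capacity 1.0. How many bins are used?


Place items sequentially using First-Fit:
  Item 0.1 -> new Bin 1
  Item 0.11 -> Bin 1 (now 0.21)
  Item 0.38 -> Bin 1 (now 0.59)
  Item 0.25 -> Bin 1 (now 0.84)
  Item 0.45 -> new Bin 2
  Item 0.55 -> Bin 2 (now 1.0)
  Item 0.64 -> new Bin 3
  Item 0.64 -> new Bin 4
  Item 0.42 -> new Bin 5
  Item 0.87 -> new Bin 6
Total bins used = 6

6


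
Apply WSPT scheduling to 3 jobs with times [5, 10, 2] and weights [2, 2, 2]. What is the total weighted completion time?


Compute p/w ratios and sort ascending (WSPT): [(2, 2), (5, 2), (10, 2)]
Compute weighted completion times:
  Job (p=2,w=2): C=2, w*C=2*2=4
  Job (p=5,w=2): C=7, w*C=2*7=14
  Job (p=10,w=2): C=17, w*C=2*17=34
Total weighted completion time = 52

52


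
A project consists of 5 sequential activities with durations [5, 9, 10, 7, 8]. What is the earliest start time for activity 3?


Activity 3 starts after activities 1 through 2 complete.
Predecessor durations: [5, 9]
ES = 5 + 9 = 14

14


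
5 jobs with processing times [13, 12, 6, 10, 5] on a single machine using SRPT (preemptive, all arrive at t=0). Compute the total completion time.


Since all jobs arrive at t=0, SRPT equals SPT ordering.
SPT order: [5, 6, 10, 12, 13]
Completion times:
  Job 1: p=5, C=5
  Job 2: p=6, C=11
  Job 3: p=10, C=21
  Job 4: p=12, C=33
  Job 5: p=13, C=46
Total completion time = 5 + 11 + 21 + 33 + 46 = 116

116


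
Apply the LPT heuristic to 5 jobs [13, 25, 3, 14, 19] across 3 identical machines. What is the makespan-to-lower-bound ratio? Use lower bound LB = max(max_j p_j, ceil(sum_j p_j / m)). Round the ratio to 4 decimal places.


LPT order: [25, 19, 14, 13, 3]
Machine loads after assignment: [25, 22, 27]
LPT makespan = 27
Lower bound = max(max_job, ceil(total/3)) = max(25, 25) = 25
Ratio = 27 / 25 = 1.08

1.08


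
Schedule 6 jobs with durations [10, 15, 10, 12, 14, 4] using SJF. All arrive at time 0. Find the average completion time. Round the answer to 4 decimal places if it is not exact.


SJF order (ascending): [4, 10, 10, 12, 14, 15]
Completion times:
  Job 1: burst=4, C=4
  Job 2: burst=10, C=14
  Job 3: burst=10, C=24
  Job 4: burst=12, C=36
  Job 5: burst=14, C=50
  Job 6: burst=15, C=65
Average completion = 193/6 = 32.1667

32.1667


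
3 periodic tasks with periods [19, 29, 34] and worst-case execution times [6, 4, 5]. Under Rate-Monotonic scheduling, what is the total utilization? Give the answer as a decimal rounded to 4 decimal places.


Compute individual utilizations (exact fractions):
  Task 1: C/T = 6/19 (approx. 0.3158)
  Task 2: C/T = 4/29 (approx. 0.1379)
  Task 3: C/T = 5/34 (approx. 0.1471)
Total utilization U = 6/19 + 4/29 + 5/34 = 11255/18734
Rounded to 4 decimal places: U = 0.6008
RM (Liu & Layland) bound for 3 tasks = 0.779763; compare with U = 11255/18734 (approx. 0.600779)
U <= bound, so schedulable by RM sufficient condition.

0.6008
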